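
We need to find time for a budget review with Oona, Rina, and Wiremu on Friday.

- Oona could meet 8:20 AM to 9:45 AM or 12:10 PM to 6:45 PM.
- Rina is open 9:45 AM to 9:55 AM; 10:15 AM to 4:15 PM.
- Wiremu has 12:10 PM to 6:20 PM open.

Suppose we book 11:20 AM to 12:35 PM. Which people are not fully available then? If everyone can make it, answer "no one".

Oona: not fully free for 11:20-12:35. Rina: free for 11:20-12:35. Wiremu: not fully free for 11:20-12:35.

Oona, Wiremu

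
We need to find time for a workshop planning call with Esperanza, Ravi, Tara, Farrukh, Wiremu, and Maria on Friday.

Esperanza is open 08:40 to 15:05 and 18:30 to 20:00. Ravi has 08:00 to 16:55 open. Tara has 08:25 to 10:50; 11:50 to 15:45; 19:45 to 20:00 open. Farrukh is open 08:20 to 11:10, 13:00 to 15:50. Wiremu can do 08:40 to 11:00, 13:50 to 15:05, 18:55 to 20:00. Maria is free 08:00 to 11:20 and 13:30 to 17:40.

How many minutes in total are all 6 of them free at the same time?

Esperanza ∩ Ravi: 08:40-15:05.
Esperanza ∩ Ravi ∩ Tara: 08:40-10:50, 11:50-15:05.
Esperanza ∩ Ravi ∩ Tara ∩ Farrukh: 08:40-10:50, 13:00-15:05.
Esperanza ∩ Ravi ∩ Tara ∩ Farrukh ∩ Wiremu: 08:40-10:50, 13:50-15:05.
Esperanza ∩ Ravi ∩ Tara ∩ Farrukh ∩ Wiremu ∩ Maria: 08:40-10:50, 13:50-15:05.
Those are the intersection windows.
Summing the common windows: 130 + 75 = 205 minutes.

205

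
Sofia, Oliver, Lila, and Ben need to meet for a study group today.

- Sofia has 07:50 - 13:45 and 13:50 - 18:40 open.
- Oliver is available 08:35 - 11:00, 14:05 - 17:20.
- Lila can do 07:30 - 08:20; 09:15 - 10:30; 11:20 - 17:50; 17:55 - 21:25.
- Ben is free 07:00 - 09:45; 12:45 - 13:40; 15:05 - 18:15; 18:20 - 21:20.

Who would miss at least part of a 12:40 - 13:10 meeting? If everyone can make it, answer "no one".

Ben, Oliver

Sofia: free for 12:40-13:10. Oliver: not fully free for 12:40-13:10. Lila: free for 12:40-13:10. Ben: not fully free for 12:40-13:10.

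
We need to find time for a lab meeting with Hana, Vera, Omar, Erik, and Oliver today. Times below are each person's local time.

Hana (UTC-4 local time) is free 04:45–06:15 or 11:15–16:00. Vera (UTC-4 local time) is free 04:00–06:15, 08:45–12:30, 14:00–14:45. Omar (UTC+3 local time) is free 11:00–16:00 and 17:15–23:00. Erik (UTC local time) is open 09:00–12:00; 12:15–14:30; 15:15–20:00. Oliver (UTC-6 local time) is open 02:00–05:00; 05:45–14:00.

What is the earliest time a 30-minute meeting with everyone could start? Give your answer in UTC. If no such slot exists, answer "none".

09:00

Hana in UTC: 08:45-10:15, 15:15-20:00 (add 4h to convert from UTC-4).
Vera in UTC: 08:00-10:15, 12:45-16:30, 18:00-18:45 (add 4h to convert from UTC-4).
Omar in UTC: 08:00-13:00, 14:15-20:00 (subtract 3h to convert from UTC+3).
Erik in UTC: 09:00-12:00, 12:15-14:30, 15:15-20:00.
Oliver in UTC: 08:00-11:00, 11:45-20:00 (add 6h to convert from UTC-6).
Hana ∩ Vera: 08:45-10:15, 15:15-16:30, 18:00-18:45.
Hana ∩ Vera ∩ Omar: 08:45-10:15, 15:15-16:30, 18:00-18:45.
Hana ∩ Vera ∩ Omar ∩ Erik: 09:00-10:15, 15:15-16:30, 18:00-18:45.
Hana ∩ Vera ∩ Omar ∩ Erik ∩ Oliver: 09:00-10:15, 15:15-16:30, 18:00-18:45.
The first common window of at least 30 minutes is 09:00-10:15, so the earliest start is 09:00.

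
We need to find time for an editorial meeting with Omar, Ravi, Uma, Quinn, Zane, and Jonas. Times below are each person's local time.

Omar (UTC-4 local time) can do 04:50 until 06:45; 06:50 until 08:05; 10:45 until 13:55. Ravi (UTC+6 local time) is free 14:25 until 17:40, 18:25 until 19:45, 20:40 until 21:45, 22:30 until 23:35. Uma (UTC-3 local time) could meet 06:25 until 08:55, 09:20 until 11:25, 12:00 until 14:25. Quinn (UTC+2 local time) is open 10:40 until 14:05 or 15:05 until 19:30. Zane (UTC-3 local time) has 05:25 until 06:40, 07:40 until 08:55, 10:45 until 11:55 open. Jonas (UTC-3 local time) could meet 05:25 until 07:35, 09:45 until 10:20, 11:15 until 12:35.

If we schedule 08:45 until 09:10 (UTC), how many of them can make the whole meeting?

4

Omar in UTC: 08:50-10:45, 10:50-12:05, 14:45-17:55 (add 4h to convert from UTC-4).
Ravi in UTC: 08:25-11:40, 12:25-13:45, 14:40-15:45, 16:30-17:35 (subtract 6h to convert from UTC+6).
Uma in UTC: 09:25-11:55, 12:20-14:25, 15:00-17:25 (add 3h to convert from UTC-3).
Quinn in UTC: 08:40-12:05, 13:05-17:30 (subtract 2h to convert from UTC+2).
Zane in UTC: 08:25-09:40, 10:40-11:55, 13:45-14:55 (add 3h to convert from UTC-3).
Jonas in UTC: 08:25-10:35, 12:45-13:20, 14:15-15:35 (add 3h to convert from UTC-3).
Ravi, Quinn, Zane, and Jonas can make the full 08:45-09:10 slot — that's 4.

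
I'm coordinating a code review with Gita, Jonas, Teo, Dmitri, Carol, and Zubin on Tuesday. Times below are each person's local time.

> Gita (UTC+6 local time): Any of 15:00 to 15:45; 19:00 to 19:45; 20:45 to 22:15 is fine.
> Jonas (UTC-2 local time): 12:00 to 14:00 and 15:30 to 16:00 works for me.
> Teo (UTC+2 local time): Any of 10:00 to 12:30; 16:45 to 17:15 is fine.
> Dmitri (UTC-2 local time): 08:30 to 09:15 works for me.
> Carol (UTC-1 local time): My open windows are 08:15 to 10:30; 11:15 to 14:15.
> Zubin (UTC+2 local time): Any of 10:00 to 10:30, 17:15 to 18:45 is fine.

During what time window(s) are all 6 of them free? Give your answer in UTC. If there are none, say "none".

none

Gita in UTC: 09:00-09:45, 13:00-13:45, 14:45-16:15 (subtract 6h to convert from UTC+6).
Jonas in UTC: 14:00-16:00, 17:30-18:00 (add 2h to convert from UTC-2).
Teo in UTC: 08:00-10:30, 14:45-15:15 (subtract 2h to convert from UTC+2).
Dmitri in UTC: 10:30-11:15 (add 2h to convert from UTC-2).
Carol in UTC: 09:15-11:30, 12:15-15:15 (add 1h to convert from UTC-1).
Zubin in UTC: 08:00-08:30, 15:15-16:45 (subtract 2h to convert from UTC+2).
Gita ∩ Jonas: 14:45-16:00.
Gita ∩ Jonas ∩ Teo: 14:45-15:15.
Gita ∩ Jonas ∩ Teo ∩ Dmitri: ∅.
Gita ∩ Jonas ∩ Teo ∩ Dmitri ∩ Carol: ∅.
Gita ∩ Jonas ∩ Teo ∩ Dmitri ∩ Carol ∩ Zubin: ∅.
There is no time when everyone is free.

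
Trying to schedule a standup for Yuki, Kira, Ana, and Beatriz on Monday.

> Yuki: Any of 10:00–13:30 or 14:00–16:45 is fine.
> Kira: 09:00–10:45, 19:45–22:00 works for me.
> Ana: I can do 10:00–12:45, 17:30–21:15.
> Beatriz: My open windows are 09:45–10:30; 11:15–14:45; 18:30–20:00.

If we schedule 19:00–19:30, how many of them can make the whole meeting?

Ana and Beatriz can make the full 19:00-19:30 slot — that's 2.

2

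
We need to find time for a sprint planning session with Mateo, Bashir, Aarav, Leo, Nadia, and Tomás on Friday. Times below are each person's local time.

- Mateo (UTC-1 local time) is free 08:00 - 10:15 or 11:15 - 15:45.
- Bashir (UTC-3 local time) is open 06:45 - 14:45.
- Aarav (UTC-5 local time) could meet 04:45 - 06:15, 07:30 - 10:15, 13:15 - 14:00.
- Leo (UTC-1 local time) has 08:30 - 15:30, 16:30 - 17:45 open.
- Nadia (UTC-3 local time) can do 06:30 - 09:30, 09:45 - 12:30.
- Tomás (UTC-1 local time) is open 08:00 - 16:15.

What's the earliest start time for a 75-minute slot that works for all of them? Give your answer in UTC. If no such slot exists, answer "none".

Mateo in UTC: 09:00-11:15, 12:15-16:45 (add 1h to convert from UTC-1).
Bashir in UTC: 09:45-17:45 (add 3h to convert from UTC-3).
Aarav in UTC: 09:45-11:15, 12:30-15:15, 18:15-19:00 (add 5h to convert from UTC-5).
Leo in UTC: 09:30-16:30, 17:30-18:45 (add 1h to convert from UTC-1).
Nadia in UTC: 09:30-12:30, 12:45-15:30 (add 3h to convert from UTC-3).
Tomás in UTC: 09:00-17:15 (add 1h to convert from UTC-1).
Mateo ∩ Bashir: 09:45-11:15, 12:15-16:45.
Mateo ∩ Bashir ∩ Aarav: 09:45-11:15, 12:30-15:15.
Mateo ∩ Bashir ∩ Aarav ∩ Leo: 09:45-11:15, 12:30-15:15.
Mateo ∩ Bashir ∩ Aarav ∩ Leo ∩ Nadia: 09:45-11:15, 12:45-15:15.
Mateo ∩ Bashir ∩ Aarav ∩ Leo ∩ Nadia ∩ Tomás: 09:45-11:15, 12:45-15:15.
Those are the intersection windows.
The first common window of at least 75 minutes is 09:45-11:15, so the earliest start is 09:45.

09:45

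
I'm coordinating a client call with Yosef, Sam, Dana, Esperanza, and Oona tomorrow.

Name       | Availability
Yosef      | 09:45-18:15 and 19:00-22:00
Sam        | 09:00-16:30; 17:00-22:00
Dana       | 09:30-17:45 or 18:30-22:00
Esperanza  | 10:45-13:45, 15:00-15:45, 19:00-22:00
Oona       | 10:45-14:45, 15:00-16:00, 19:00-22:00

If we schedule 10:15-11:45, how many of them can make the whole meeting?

Yosef, Sam, and Dana can make the full 10:15-11:45 slot — that's 3.

3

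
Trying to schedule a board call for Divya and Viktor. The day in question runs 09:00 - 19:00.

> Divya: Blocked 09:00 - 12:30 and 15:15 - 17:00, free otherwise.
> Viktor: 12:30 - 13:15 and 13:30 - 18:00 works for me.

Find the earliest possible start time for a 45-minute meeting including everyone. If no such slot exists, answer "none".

Divya free: 12:30-15:15, 17:00-19:00 (invert busy blocks within the working day).
Viktor free: 12:30-13:15, 13:30-18:00.
Divya ∩ Viktor: 12:30-13:15, 13:30-15:15, 17:00-18:00.
The first common window of at least 45 minutes is 12:30-13:15, so the earliest start is 12:30.

12:30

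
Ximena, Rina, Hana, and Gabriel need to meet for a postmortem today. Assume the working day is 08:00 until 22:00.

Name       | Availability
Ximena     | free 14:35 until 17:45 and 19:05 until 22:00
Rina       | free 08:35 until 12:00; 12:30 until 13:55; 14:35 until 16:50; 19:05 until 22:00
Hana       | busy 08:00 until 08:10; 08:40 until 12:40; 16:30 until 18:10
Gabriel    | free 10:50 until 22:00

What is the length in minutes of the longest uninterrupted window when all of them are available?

175

Ximena free: 14:35-17:45, 19:05-22:00.
Rina free: 08:35-12:00, 12:30-13:55, 14:35-16:50, 19:05-22:00.
Hana free: 08:10-08:40, 12:40-16:30, 18:10-22:00 (invert busy blocks within the working day).
Gabriel free: 10:50-22:00.
Ximena ∩ Rina: 14:35-16:50, 19:05-22:00.
Ximena ∩ Rina ∩ Hana: 14:35-16:30, 19:05-22:00.
Ximena ∩ Rina ∩ Hana ∩ Gabriel: 14:35-16:30, 19:05-22:00.
The longest is 19:05-22:00 at 175 minutes.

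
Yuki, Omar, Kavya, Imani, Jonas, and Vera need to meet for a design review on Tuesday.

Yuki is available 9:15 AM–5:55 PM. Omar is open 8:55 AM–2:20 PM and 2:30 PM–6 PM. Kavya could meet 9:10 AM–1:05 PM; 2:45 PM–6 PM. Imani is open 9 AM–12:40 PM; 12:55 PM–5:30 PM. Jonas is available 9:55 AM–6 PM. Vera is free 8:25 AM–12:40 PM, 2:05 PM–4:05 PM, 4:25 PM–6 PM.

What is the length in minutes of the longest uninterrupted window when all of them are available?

165

Yuki ∩ Omar: 09:15-14:20, 14:30-17:55.
Yuki ∩ Omar ∩ Kavya: 09:15-13:05, 14:45-17:55.
Yuki ∩ Omar ∩ Kavya ∩ Imani: 09:15-12:40, 12:55-13:05, 14:45-17:30.
Yuki ∩ Omar ∩ Kavya ∩ Imani ∩ Jonas: 09:55-12:40, 12:55-13:05, 14:45-17:30.
Yuki ∩ Omar ∩ Kavya ∩ Imani ∩ Jonas ∩ Vera: 09:55-12:40, 14:45-16:05, 16:25-17:30.
The longest is 09:55-12:40 at 165 minutes.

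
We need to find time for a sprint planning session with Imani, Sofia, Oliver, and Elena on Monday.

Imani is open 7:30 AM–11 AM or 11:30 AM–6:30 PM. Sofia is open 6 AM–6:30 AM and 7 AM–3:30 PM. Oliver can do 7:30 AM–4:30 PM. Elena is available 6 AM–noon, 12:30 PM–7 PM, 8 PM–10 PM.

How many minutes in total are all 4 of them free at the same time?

420

Imani ∩ Sofia: 07:30-11:00, 11:30-15:30.
Imani ∩ Sofia ∩ Oliver: 07:30-11:00, 11:30-15:30.
Imani ∩ Sofia ∩ Oliver ∩ Elena: 07:30-11:00, 11:30-12:00, 12:30-15:30.
Summing the common windows: 210 + 30 + 180 = 420 minutes.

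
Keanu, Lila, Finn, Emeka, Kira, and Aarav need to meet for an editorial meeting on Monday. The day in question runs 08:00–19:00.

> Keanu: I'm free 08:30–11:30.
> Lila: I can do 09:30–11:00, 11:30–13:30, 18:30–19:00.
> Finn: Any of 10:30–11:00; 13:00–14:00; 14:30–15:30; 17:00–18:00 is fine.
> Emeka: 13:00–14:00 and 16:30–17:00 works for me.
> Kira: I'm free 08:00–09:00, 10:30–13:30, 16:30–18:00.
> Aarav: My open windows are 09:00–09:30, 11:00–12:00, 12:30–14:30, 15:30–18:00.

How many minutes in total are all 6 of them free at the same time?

Keanu ∩ Lila: 09:30-11:00.
Keanu ∩ Lila ∩ Finn: 10:30-11:00.
Keanu ∩ Lila ∩ Finn ∩ Emeka: ∅.
Keanu ∩ Lila ∩ Finn ∩ Emeka ∩ Kira: ∅.
Keanu ∩ Lila ∩ Finn ∩ Emeka ∩ Kira ∩ Aarav: ∅.
There is no time when everyone is free.
There is no common window, so the total is 0 minutes.

0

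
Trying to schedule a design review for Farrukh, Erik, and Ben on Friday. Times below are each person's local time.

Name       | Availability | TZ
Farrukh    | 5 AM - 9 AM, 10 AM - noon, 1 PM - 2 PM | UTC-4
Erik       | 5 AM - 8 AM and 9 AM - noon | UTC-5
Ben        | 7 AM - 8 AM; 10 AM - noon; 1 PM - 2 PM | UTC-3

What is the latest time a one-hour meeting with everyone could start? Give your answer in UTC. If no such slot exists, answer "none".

Farrukh in UTC: 09:00-13:00, 14:00-16:00, 17:00-18:00 (add 4h to convert from UTC-4).
Erik in UTC: 10:00-13:00, 14:00-17:00 (add 5h to convert from UTC-5).
Ben in UTC: 10:00-11:00, 13:00-15:00, 16:00-17:00 (add 3h to convert from UTC-3).
Farrukh ∩ Erik: 10:00-13:00, 14:00-16:00.
Farrukh ∩ Erik ∩ Ben: 10:00-11:00, 14:00-15:00.
So the common availability across everyone is 10:00-11:00, 14:00-15:00.
The last common window of at least 60 minutes is 14:00-15:00; a 60-minute meeting can start as late as 14:00 and still end by 15:00.

14:00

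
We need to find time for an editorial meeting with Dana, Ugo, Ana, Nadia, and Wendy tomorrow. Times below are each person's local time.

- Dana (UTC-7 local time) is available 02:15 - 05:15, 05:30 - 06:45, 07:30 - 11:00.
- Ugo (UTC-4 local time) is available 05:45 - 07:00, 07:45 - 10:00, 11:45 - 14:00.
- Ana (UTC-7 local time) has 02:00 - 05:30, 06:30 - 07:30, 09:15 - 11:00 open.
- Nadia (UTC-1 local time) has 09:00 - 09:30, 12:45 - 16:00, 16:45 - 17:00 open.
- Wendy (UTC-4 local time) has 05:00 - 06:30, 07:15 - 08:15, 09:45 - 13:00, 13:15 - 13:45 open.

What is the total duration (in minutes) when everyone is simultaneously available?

75

Dana in UTC: 09:15-12:15, 12:30-13:45, 14:30-18:00 (add 7h to convert from UTC-7).
Ugo in UTC: 09:45-11:00, 11:45-14:00, 15:45-18:00 (add 4h to convert from UTC-4).
Ana in UTC: 09:00-12:30, 13:30-14:30, 16:15-18:00 (add 7h to convert from UTC-7).
Nadia in UTC: 10:00-10:30, 13:45-17:00, 17:45-18:00 (add 1h to convert from UTC-1).
Wendy in UTC: 09:00-10:30, 11:15-12:15, 13:45-17:00, 17:15-17:45 (add 4h to convert from UTC-4).
Dana ∩ Ugo: 09:45-11:00, 11:45-12:15, 12:30-13:45, 15:45-18:00.
Dana ∩ Ugo ∩ Ana: 09:45-11:00, 11:45-12:15, 13:30-13:45, 16:15-18:00.
Dana ∩ Ugo ∩ Ana ∩ Nadia: 10:00-10:30, 16:15-17:00, 17:45-18:00.
Dana ∩ Ugo ∩ Ana ∩ Nadia ∩ Wendy: 10:00-10:30, 16:15-17:00.
Summing the common windows: 30 + 45 = 75 minutes.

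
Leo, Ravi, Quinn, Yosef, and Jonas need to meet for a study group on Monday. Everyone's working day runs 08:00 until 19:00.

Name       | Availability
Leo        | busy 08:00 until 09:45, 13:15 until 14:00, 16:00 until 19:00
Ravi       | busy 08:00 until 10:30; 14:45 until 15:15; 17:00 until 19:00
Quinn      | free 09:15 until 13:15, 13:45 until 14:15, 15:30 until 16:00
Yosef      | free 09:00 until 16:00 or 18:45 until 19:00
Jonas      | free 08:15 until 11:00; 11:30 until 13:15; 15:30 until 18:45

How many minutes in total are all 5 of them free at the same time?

165

Leo free: 09:45-13:15, 14:00-16:00 (invert busy blocks within the working day).
Ravi free: 10:30-14:45, 15:15-17:00 (invert busy blocks within the working day).
Quinn free: 09:15-13:15, 13:45-14:15, 15:30-16:00.
Yosef free: 09:00-16:00, 18:45-19:00.
Jonas free: 08:15-11:00, 11:30-13:15, 15:30-18:45.
Leo ∩ Ravi: 10:30-13:15, 14:00-14:45, 15:15-16:00.
Leo ∩ Ravi ∩ Quinn: 10:30-13:15, 14:00-14:15, 15:30-16:00.
Leo ∩ Ravi ∩ Quinn ∩ Yosef: 10:30-13:15, 14:00-14:15, 15:30-16:00.
Leo ∩ Ravi ∩ Quinn ∩ Yosef ∩ Jonas: 10:30-11:00, 11:30-13:15, 15:30-16:00.
So the common availability across everyone is 10:30-11:00, 11:30-13:15, 15:30-16:00.
Summing the common windows: 30 + 105 + 30 = 165 minutes.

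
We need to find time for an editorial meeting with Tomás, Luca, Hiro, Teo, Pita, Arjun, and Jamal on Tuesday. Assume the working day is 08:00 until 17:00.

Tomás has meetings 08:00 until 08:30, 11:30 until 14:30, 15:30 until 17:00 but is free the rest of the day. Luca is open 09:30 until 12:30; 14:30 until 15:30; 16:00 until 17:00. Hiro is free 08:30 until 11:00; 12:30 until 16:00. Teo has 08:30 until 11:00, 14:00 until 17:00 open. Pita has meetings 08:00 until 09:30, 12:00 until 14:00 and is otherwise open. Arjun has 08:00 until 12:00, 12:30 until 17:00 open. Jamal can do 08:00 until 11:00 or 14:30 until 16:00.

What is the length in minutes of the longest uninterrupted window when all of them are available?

90

Tomás free: 08:30-11:30, 14:30-15:30 (invert busy blocks within the working day).
Luca free: 09:30-12:30, 14:30-15:30, 16:00-17:00.
Hiro free: 08:30-11:00, 12:30-16:00.
Teo free: 08:30-11:00, 14:00-17:00.
Pita free: 09:30-12:00, 14:00-17:00 (invert busy blocks within the working day).
Arjun free: 08:00-12:00, 12:30-17:00.
Jamal free: 08:00-11:00, 14:30-16:00.
Tomás ∩ Luca: 09:30-11:30, 14:30-15:30.
Tomás ∩ Luca ∩ Hiro: 09:30-11:00, 14:30-15:30.
Tomás ∩ Luca ∩ Hiro ∩ Teo: 09:30-11:00, 14:30-15:30.
Tomás ∩ Luca ∩ Hiro ∩ Teo ∩ Pita: 09:30-11:00, 14:30-15:30.
Tomás ∩ Luca ∩ Hiro ∩ Teo ∩ Pita ∩ Arjun: 09:30-11:00, 14:30-15:30.
Tomás ∩ Luca ∩ Hiro ∩ Teo ∩ Pita ∩ Arjun ∩ Jamal: 09:30-11:00, 14:30-15:30.
The longest is 09:30-11:00 at 90 minutes.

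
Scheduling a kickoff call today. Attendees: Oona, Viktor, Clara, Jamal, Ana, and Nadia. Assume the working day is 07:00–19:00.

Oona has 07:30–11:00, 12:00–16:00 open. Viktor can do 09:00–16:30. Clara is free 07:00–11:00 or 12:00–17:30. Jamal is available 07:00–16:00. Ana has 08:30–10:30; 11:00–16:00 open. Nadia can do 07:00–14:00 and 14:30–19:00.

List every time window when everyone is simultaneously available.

Oona ∩ Viktor: 09:00-11:00, 12:00-16:00.
Oona ∩ Viktor ∩ Clara: 09:00-11:00, 12:00-16:00.
Oona ∩ Viktor ∩ Clara ∩ Jamal: 09:00-11:00, 12:00-16:00.
Oona ∩ Viktor ∩ Clara ∩ Jamal ∩ Ana: 09:00-10:30, 12:00-16:00.
Oona ∩ Viktor ∩ Clara ∩ Jamal ∩ Ana ∩ Nadia: 09:00-10:30, 12:00-14:00, 14:30-16:00.

09:00-10:30, 12:00-14:00, 14:30-16:00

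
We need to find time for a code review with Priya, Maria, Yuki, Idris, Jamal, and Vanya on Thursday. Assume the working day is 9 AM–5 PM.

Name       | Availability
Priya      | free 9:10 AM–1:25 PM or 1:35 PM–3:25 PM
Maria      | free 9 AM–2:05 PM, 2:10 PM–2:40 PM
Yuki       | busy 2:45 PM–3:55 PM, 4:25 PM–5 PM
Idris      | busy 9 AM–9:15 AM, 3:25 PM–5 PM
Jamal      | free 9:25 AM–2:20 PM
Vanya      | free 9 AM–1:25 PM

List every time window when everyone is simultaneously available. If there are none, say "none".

Priya free: 09:10-13:25, 13:35-15:25.
Maria free: 09:00-14:05, 14:10-14:40.
Yuki free: 09:00-14:45, 15:55-16:25 (invert busy blocks within the working day).
Idris free: 09:15-15:25 (invert busy blocks within the working day).
Jamal free: 09:25-14:20.
Vanya free: 09:00-13:25.
Priya ∩ Maria: 09:10-13:25, 13:35-14:05, 14:10-14:40.
Priya ∩ Maria ∩ Yuki: 09:10-13:25, 13:35-14:05, 14:10-14:40.
Priya ∩ Maria ∩ Yuki ∩ Idris: 09:15-13:25, 13:35-14:05, 14:10-14:40.
Priya ∩ Maria ∩ Yuki ∩ Idris ∩ Jamal: 09:25-13:25, 13:35-14:05, 14:10-14:20.
Priya ∩ Maria ∩ Yuki ∩ Idris ∩ Jamal ∩ Vanya: 09:25-13:25.
So the common availability across everyone is 09:25-13:25.

09:25-13:25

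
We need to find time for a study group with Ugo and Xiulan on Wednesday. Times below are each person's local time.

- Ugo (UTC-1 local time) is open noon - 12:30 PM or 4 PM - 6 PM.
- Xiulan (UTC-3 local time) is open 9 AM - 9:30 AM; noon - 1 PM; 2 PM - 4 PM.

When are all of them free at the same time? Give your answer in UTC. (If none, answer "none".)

17:00-19:00

Ugo in UTC: 13:00-13:30, 17:00-19:00 (add 1h to convert from UTC-1).
Xiulan in UTC: 12:00-12:30, 15:00-16:00, 17:00-19:00 (add 3h to convert from UTC-3).
Ugo ∩ Xiulan: 17:00-19:00.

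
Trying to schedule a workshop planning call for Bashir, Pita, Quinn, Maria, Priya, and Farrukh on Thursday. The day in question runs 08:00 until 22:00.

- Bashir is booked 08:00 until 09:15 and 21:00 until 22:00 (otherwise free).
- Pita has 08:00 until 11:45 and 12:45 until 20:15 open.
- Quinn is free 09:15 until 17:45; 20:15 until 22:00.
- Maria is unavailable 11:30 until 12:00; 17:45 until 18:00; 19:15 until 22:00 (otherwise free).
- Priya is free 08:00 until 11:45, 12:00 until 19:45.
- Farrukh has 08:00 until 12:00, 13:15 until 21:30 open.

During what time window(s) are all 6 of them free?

09:15-11:30, 13:15-17:45

Bashir free: 09:15-21:00 (invert busy blocks within the working day).
Pita free: 08:00-11:45, 12:45-20:15.
Quinn free: 09:15-17:45, 20:15-22:00.
Maria free: 08:00-11:30, 12:00-17:45, 18:00-19:15 (invert busy blocks within the working day).
Priya free: 08:00-11:45, 12:00-19:45.
Farrukh free: 08:00-12:00, 13:15-21:30.
Bashir ∩ Pita: 09:15-11:45, 12:45-20:15.
Bashir ∩ Pita ∩ Quinn: 09:15-11:45, 12:45-17:45.
Bashir ∩ Pita ∩ Quinn ∩ Maria: 09:15-11:30, 12:45-17:45.
Bashir ∩ Pita ∩ Quinn ∩ Maria ∩ Priya: 09:15-11:30, 12:45-17:45.
Bashir ∩ Pita ∩ Quinn ∩ Maria ∩ Priya ∩ Farrukh: 09:15-11:30, 13:15-17:45.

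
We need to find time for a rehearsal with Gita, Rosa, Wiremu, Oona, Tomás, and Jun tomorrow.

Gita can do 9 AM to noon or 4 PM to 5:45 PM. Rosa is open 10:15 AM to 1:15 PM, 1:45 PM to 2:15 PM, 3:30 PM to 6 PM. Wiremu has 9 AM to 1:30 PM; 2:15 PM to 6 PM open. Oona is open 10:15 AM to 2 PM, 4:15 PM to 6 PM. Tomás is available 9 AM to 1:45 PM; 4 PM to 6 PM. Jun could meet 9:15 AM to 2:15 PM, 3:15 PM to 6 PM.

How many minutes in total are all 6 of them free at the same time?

Gita ∩ Rosa: 10:15-12:00, 16:00-17:45.
Gita ∩ Rosa ∩ Wiremu: 10:15-12:00, 16:00-17:45.
Gita ∩ Rosa ∩ Wiremu ∩ Oona: 10:15-12:00, 16:15-17:45.
Gita ∩ Rosa ∩ Wiremu ∩ Oona ∩ Tomás: 10:15-12:00, 16:15-17:45.
Gita ∩ Rosa ∩ Wiremu ∩ Oona ∩ Tomás ∩ Jun: 10:15-12:00, 16:15-17:45.
Those are the intersection windows.
Summing the common windows: 105 + 90 = 195 minutes.

195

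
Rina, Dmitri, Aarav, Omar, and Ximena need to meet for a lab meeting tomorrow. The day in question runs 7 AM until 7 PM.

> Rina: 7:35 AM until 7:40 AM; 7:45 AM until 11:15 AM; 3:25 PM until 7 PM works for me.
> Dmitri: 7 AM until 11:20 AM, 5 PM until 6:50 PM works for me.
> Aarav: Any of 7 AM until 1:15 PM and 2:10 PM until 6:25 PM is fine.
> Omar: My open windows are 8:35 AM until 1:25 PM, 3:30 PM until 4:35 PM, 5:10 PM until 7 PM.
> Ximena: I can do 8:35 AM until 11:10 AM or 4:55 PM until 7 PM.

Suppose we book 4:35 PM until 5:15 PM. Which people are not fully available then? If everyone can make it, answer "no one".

Dmitri, Omar, Ximena

Rina: free for 16:35-17:15. Dmitri: not fully free for 16:35-17:15. Aarav: free for 16:35-17:15. Omar: not fully free for 16:35-17:15. Ximena: not fully free for 16:35-17:15.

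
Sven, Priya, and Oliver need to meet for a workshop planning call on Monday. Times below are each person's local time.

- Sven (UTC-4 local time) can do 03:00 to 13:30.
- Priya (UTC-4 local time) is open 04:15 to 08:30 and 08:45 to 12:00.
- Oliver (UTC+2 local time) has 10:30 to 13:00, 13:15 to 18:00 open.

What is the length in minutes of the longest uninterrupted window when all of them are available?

Sven in UTC: 07:00-17:30 (add 4h to convert from UTC-4).
Priya in UTC: 08:15-12:30, 12:45-16:00 (add 4h to convert from UTC-4).
Oliver in UTC: 08:30-11:00, 11:15-16:00 (subtract 2h to convert from UTC+2).
Sven ∩ Priya: 08:15-12:30, 12:45-16:00.
Sven ∩ Priya ∩ Oliver: 08:30-11:00, 11:15-12:30, 12:45-16:00.
The longest is 12:45-16:00 at 195 minutes.

195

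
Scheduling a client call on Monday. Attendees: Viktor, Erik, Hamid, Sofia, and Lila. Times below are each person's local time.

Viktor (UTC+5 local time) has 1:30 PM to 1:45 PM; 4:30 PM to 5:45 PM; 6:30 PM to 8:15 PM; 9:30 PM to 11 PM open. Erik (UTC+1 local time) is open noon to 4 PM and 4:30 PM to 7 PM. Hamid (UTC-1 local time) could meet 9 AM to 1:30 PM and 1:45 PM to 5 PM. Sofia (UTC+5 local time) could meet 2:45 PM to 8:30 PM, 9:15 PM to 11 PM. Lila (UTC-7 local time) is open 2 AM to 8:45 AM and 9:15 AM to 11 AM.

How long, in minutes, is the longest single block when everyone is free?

90

Viktor in UTC: 08:30-08:45, 11:30-12:45, 13:30-15:15, 16:30-18:00 (subtract 5h to convert from UTC+5).
Erik in UTC: 11:00-15:00, 15:30-18:00 (subtract 1h to convert from UTC+1).
Hamid in UTC: 10:00-14:30, 14:45-18:00 (add 1h to convert from UTC-1).
Sofia in UTC: 09:45-15:30, 16:15-18:00 (subtract 5h to convert from UTC+5).
Lila in UTC: 09:00-15:45, 16:15-18:00 (add 7h to convert from UTC-7).
Viktor ∩ Erik: 11:30-12:45, 13:30-15:00, 16:30-18:00.
Viktor ∩ Erik ∩ Hamid: 11:30-12:45, 13:30-14:30, 14:45-15:00, 16:30-18:00.
Viktor ∩ Erik ∩ Hamid ∩ Sofia: 11:30-12:45, 13:30-14:30, 14:45-15:00, 16:30-18:00.
Viktor ∩ Erik ∩ Hamid ∩ Sofia ∩ Lila: 11:30-12:45, 13:30-14:30, 14:45-15:00, 16:30-18:00.
The longest is 16:30-18:00 at 90 minutes.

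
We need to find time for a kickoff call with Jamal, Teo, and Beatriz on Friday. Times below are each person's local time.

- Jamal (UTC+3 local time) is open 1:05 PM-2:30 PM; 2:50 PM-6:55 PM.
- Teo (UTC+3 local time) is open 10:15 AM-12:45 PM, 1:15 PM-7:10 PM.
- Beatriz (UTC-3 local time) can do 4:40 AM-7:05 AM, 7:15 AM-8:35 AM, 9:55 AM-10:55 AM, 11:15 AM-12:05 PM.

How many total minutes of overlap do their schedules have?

Jamal in UTC: 10:05-11:30, 11:50-15:55 (subtract 3h to convert from UTC+3).
Teo in UTC: 07:15-09:45, 10:15-16:10 (subtract 3h to convert from UTC+3).
Beatriz in UTC: 07:40-10:05, 10:15-11:35, 12:55-13:55, 14:15-15:05 (add 3h to convert from UTC-3).
Jamal ∩ Teo: 10:15-11:30, 11:50-15:55.
Jamal ∩ Teo ∩ Beatriz: 10:15-11:30, 12:55-13:55, 14:15-15:05.
Summing the common windows: 75 + 60 + 50 = 185 minutes.

185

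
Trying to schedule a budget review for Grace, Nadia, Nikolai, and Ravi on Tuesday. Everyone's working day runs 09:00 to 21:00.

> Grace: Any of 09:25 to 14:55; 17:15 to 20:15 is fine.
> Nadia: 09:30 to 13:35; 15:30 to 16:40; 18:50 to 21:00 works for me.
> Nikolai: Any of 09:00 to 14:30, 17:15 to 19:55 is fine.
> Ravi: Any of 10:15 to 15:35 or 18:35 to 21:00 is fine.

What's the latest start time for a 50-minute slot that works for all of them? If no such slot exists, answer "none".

Grace ∩ Nadia: 09:30-13:35, 18:50-20:15.
Grace ∩ Nadia ∩ Nikolai: 09:30-13:35, 18:50-19:55.
Grace ∩ Nadia ∩ Nikolai ∩ Ravi: 10:15-13:35, 18:50-19:55.
The last common window of at least 50 minutes is 18:50-19:55; a 50-minute meeting can start as late as 19:05 and still end by 19:55.

19:05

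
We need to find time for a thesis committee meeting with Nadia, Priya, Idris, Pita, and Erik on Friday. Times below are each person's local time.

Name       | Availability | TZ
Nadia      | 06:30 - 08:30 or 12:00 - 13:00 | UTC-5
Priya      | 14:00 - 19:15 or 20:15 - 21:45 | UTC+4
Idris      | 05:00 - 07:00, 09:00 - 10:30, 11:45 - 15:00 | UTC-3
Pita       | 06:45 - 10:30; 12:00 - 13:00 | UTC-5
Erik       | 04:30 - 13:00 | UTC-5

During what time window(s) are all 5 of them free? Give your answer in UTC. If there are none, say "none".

Nadia in UTC: 11:30-13:30, 17:00-18:00 (add 5h to convert from UTC-5).
Priya in UTC: 10:00-15:15, 16:15-17:45 (subtract 4h to convert from UTC+4).
Idris in UTC: 08:00-10:00, 12:00-13:30, 14:45-18:00 (add 3h to convert from UTC-3).
Pita in UTC: 11:45-15:30, 17:00-18:00 (add 5h to convert from UTC-5).
Erik in UTC: 09:30-18:00 (add 5h to convert from UTC-5).
Nadia ∩ Priya: 11:30-13:30, 17:00-17:45.
Nadia ∩ Priya ∩ Idris: 12:00-13:30, 17:00-17:45.
Nadia ∩ Priya ∩ Idris ∩ Pita: 12:00-13:30, 17:00-17:45.
Nadia ∩ Priya ∩ Idris ∩ Pita ∩ Erik: 12:00-13:30, 17:00-17:45.
Those are the intersection windows.

12:00-13:30, 17:00-17:45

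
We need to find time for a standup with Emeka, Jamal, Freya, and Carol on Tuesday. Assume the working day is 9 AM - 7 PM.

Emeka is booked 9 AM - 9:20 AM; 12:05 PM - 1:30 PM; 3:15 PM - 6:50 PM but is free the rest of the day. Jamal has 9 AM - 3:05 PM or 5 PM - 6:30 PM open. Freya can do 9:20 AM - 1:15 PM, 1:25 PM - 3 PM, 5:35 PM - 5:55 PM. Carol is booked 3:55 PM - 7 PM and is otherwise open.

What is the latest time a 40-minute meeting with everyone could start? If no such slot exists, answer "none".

14:20

Emeka free: 09:20-12:05, 13:30-15:15, 18:50-19:00 (invert busy blocks within the working day).
Jamal free: 09:00-15:05, 17:00-18:30.
Freya free: 09:20-13:15, 13:25-15:00, 17:35-17:55.
Carol free: 09:00-15:55 (invert busy blocks within the working day).
Emeka ∩ Jamal: 09:20-12:05, 13:30-15:05.
Emeka ∩ Jamal ∩ Freya: 09:20-12:05, 13:30-15:00.
Emeka ∩ Jamal ∩ Freya ∩ Carol: 09:20-12:05, 13:30-15:00.
Those are the intersection windows.
The last common window of at least 40 minutes is 13:30-15:00; a 40-minute meeting can start as late as 14:20 and still end by 15:00.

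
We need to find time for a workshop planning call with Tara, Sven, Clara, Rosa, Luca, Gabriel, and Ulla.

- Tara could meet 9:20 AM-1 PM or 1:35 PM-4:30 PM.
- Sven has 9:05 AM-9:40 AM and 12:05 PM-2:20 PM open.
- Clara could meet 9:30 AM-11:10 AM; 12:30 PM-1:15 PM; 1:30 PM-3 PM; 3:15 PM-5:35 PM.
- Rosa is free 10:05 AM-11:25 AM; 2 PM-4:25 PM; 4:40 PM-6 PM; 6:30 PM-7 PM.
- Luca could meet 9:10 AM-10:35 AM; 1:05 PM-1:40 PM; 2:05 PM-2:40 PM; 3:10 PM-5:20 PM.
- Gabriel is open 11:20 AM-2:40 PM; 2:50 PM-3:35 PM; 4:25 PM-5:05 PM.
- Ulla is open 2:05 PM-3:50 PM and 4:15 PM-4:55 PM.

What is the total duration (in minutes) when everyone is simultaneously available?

15

Tara ∩ Sven: 09:20-09:40, 12:05-13:00, 13:35-14:20.
Tara ∩ Sven ∩ Clara: 09:30-09:40, 12:30-13:00, 13:35-14:20.
Tara ∩ Sven ∩ Clara ∩ Rosa: 14:00-14:20.
Tara ∩ Sven ∩ Clara ∩ Rosa ∩ Luca: 14:05-14:20.
Tara ∩ Sven ∩ Clara ∩ Rosa ∩ Luca ∩ Gabriel: 14:05-14:20.
Tara ∩ Sven ∩ Clara ∩ Rosa ∩ Luca ∩ Gabriel ∩ Ulla: 14:05-14:20.
So the common availability across everyone is 14:05-14:20.
That's a single block of 15 minutes.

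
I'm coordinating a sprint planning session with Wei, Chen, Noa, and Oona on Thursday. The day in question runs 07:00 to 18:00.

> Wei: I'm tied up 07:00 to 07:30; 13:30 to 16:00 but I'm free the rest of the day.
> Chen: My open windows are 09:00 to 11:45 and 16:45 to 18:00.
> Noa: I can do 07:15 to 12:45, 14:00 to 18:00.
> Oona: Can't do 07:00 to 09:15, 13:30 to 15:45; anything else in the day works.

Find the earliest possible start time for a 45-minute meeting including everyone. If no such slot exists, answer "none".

09:15

Wei free: 07:30-13:30, 16:00-18:00 (invert busy blocks within the working day).
Chen free: 09:00-11:45, 16:45-18:00.
Noa free: 07:15-12:45, 14:00-18:00.
Oona free: 09:15-13:30, 15:45-18:00 (invert busy blocks within the working day).
Wei ∩ Chen: 09:00-11:45, 16:45-18:00.
Wei ∩ Chen ∩ Noa: 09:00-11:45, 16:45-18:00.
Wei ∩ Chen ∩ Noa ∩ Oona: 09:15-11:45, 16:45-18:00.
So the common availability across everyone is 09:15-11:45, 16:45-18:00.
The first common window of at least 45 minutes is 09:15-11:45, so the earliest start is 09:15.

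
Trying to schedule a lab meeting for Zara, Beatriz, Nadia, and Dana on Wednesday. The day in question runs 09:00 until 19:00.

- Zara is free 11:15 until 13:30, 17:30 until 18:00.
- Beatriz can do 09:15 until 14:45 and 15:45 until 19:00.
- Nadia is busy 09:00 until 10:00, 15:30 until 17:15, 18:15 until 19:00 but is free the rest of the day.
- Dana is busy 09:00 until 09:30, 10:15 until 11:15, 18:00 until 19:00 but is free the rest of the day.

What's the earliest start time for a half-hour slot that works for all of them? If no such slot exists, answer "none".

Zara free: 11:15-13:30, 17:30-18:00.
Beatriz free: 09:15-14:45, 15:45-19:00.
Nadia free: 10:00-15:30, 17:15-18:15 (invert busy blocks within the working day).
Dana free: 09:30-10:15, 11:15-18:00 (invert busy blocks within the working day).
Zara ∩ Beatriz: 11:15-13:30, 17:30-18:00.
Zara ∩ Beatriz ∩ Nadia: 11:15-13:30, 17:30-18:00.
Zara ∩ Beatriz ∩ Nadia ∩ Dana: 11:15-13:30, 17:30-18:00.
So the common availability across everyone is 11:15-13:30, 17:30-18:00.
The first common window of at least 30 minutes is 11:15-13:30, so the earliest start is 11:15.

11:15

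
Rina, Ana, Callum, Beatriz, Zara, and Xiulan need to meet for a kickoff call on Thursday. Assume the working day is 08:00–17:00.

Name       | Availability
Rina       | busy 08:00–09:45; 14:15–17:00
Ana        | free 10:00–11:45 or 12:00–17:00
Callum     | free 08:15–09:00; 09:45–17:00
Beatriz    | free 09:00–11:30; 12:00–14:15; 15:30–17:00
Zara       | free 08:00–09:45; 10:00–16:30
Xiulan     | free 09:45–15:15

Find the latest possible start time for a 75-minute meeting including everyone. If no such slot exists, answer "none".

Rina free: 09:45-14:15 (invert busy blocks within the working day).
Ana free: 10:00-11:45, 12:00-17:00.
Callum free: 08:15-09:00, 09:45-17:00.
Beatriz free: 09:00-11:30, 12:00-14:15, 15:30-17:00.
Zara free: 08:00-09:45, 10:00-16:30.
Xiulan free: 09:45-15:15.
Rina ∩ Ana: 10:00-11:45, 12:00-14:15.
Rina ∩ Ana ∩ Callum: 10:00-11:45, 12:00-14:15.
Rina ∩ Ana ∩ Callum ∩ Beatriz: 10:00-11:30, 12:00-14:15.
Rina ∩ Ana ∩ Callum ∩ Beatriz ∩ Zara: 10:00-11:30, 12:00-14:15.
Rina ∩ Ana ∩ Callum ∩ Beatriz ∩ Zara ∩ Xiulan: 10:00-11:30, 12:00-14:15.
The last common window of at least 75 minutes is 12:00-14:15; a 75-minute meeting can start as late as 13:00 and still end by 14:15.

13:00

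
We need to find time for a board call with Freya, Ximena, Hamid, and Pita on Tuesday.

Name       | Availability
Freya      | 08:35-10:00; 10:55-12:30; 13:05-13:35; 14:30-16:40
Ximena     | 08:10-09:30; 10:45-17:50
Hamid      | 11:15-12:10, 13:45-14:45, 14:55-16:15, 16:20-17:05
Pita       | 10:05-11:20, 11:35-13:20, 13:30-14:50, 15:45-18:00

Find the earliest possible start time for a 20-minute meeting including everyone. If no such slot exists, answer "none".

11:35

Freya ∩ Ximena: 08:35-09:30, 10:55-12:30, 13:05-13:35, 14:30-16:40.
Freya ∩ Ximena ∩ Hamid: 11:15-12:10, 14:30-14:45, 14:55-16:15, 16:20-16:40.
Freya ∩ Ximena ∩ Hamid ∩ Pita: 11:15-11:20, 11:35-12:10, 14:30-14:45, 15:45-16:15, 16:20-16:40.
The first common window of at least 20 minutes is 11:35-12:10, so the earliest start is 11:35.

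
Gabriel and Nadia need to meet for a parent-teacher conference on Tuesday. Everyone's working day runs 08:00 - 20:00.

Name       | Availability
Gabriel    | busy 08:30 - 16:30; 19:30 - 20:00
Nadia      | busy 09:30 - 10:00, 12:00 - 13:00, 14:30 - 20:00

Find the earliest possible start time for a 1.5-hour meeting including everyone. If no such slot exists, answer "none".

none

Gabriel free: 08:00-08:30, 16:30-19:30 (invert busy blocks within the working day).
Nadia free: 08:00-09:30, 10:00-12:00, 13:00-14:30 (invert busy blocks within the working day).
Gabriel ∩ Nadia: 08:00-08:30.
No common window is at least 90 minutes long.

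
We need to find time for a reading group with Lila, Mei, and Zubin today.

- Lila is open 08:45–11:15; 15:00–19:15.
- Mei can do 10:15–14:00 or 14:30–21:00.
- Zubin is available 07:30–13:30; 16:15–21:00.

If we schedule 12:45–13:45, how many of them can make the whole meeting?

1

Mei can make the full 12:45-13:45 slot — that's 1.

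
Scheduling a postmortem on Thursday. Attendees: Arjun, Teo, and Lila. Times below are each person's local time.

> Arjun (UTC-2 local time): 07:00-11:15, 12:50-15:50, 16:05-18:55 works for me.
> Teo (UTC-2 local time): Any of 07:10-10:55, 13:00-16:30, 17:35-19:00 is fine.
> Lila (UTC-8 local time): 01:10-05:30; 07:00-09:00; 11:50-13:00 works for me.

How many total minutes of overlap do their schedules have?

410

Arjun in UTC: 09:00-13:15, 14:50-17:50, 18:05-20:55 (add 2h to convert from UTC-2).
Teo in UTC: 09:10-12:55, 15:00-18:30, 19:35-21:00 (add 2h to convert from UTC-2).
Lila in UTC: 09:10-13:30, 15:00-17:00, 19:50-21:00 (add 8h to convert from UTC-8).
Arjun ∩ Teo: 09:10-12:55, 15:00-17:50, 18:05-18:30, 19:35-20:55.
Arjun ∩ Teo ∩ Lila: 09:10-12:55, 15:00-17:00, 19:50-20:55.
So the common availability across everyone is 09:10-12:55, 15:00-17:00, 19:50-20:55.
Summing the common windows: 225 + 120 + 65 = 410 minutes.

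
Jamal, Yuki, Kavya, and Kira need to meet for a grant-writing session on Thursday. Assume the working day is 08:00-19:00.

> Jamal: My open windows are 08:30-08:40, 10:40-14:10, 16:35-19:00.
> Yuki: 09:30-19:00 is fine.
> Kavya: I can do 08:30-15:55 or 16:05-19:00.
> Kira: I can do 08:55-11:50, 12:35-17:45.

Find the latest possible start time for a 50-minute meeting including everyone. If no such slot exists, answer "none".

Jamal ∩ Yuki: 10:40-14:10, 16:35-19:00.
Jamal ∩ Yuki ∩ Kavya: 10:40-14:10, 16:35-19:00.
Jamal ∩ Yuki ∩ Kavya ∩ Kira: 10:40-11:50, 12:35-14:10, 16:35-17:45.
The last common window of at least 50 minutes is 16:35-17:45; a 50-minute meeting can start as late as 16:55 and still end by 17:45.

16:55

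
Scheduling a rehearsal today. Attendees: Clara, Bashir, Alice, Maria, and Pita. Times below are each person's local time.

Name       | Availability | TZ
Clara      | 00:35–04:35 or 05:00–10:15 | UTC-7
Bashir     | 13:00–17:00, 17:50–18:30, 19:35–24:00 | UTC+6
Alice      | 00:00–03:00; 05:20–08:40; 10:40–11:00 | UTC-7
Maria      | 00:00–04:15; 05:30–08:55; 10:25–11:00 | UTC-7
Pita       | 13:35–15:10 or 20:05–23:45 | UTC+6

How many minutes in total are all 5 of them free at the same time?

Clara in UTC: 07:35-11:35, 12:00-17:15 (add 7h to convert from UTC-7).
Bashir in UTC: 07:00-11:00, 11:50-12:30, 13:35-18:00 (subtract 6h to convert from UTC+6).
Alice in UTC: 07:00-10:00, 12:20-15:40, 17:40-18:00 (add 7h to convert from UTC-7).
Maria in UTC: 07:00-11:15, 12:30-15:55, 17:25-18:00 (add 7h to convert from UTC-7).
Pita in UTC: 07:35-09:10, 14:05-17:45 (subtract 6h to convert from UTC+6).
Clara ∩ Bashir: 07:35-11:00, 12:00-12:30, 13:35-17:15.
Clara ∩ Bashir ∩ Alice: 07:35-10:00, 12:20-12:30, 13:35-15:40.
Clara ∩ Bashir ∩ Alice ∩ Maria: 07:35-10:00, 13:35-15:40.
Clara ∩ Bashir ∩ Alice ∩ Maria ∩ Pita: 07:35-09:10, 14:05-15:40.
Summing the common windows: 95 + 95 = 190 minutes.

190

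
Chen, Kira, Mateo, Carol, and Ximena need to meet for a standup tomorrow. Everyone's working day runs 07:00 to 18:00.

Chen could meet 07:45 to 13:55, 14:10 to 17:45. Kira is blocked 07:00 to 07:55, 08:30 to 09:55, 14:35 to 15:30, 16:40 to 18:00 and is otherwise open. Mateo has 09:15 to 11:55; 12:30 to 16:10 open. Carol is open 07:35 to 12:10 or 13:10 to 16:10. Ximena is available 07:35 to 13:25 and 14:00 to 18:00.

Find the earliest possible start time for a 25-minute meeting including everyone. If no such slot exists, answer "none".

Chen free: 07:45-13:55, 14:10-17:45.
Kira free: 07:55-08:30, 09:55-14:35, 15:30-16:40 (invert busy blocks within the working day).
Mateo free: 09:15-11:55, 12:30-16:10.
Carol free: 07:35-12:10, 13:10-16:10.
Ximena free: 07:35-13:25, 14:00-18:00.
Chen ∩ Kira: 07:55-08:30, 09:55-13:55, 14:10-14:35, 15:30-16:40.
Chen ∩ Kira ∩ Mateo: 09:55-11:55, 12:30-13:55, 14:10-14:35, 15:30-16:10.
Chen ∩ Kira ∩ Mateo ∩ Carol: 09:55-11:55, 13:10-13:55, 14:10-14:35, 15:30-16:10.
Chen ∩ Kira ∩ Mateo ∩ Carol ∩ Ximena: 09:55-11:55, 13:10-13:25, 14:10-14:35, 15:30-16:10.
So the common availability across everyone is 09:55-11:55, 13:10-13:25, 14:10-14:35, 15:30-16:10.
The first common window of at least 25 minutes is 09:55-11:55, so the earliest start is 09:55.

09:55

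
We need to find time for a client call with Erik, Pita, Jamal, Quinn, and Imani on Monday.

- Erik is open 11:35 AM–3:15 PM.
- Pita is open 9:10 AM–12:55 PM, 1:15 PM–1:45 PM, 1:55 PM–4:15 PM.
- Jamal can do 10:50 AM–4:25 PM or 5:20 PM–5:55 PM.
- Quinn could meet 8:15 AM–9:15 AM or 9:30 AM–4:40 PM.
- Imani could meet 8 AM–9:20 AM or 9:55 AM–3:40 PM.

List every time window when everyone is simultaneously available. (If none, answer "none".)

Erik ∩ Pita: 11:35-12:55, 13:15-13:45, 13:55-15:15.
Erik ∩ Pita ∩ Jamal: 11:35-12:55, 13:15-13:45, 13:55-15:15.
Erik ∩ Pita ∩ Jamal ∩ Quinn: 11:35-12:55, 13:15-13:45, 13:55-15:15.
Erik ∩ Pita ∩ Jamal ∩ Quinn ∩ Imani: 11:35-12:55, 13:15-13:45, 13:55-15:15.

11:35-12:55, 13:15-13:45, 13:55-15:15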